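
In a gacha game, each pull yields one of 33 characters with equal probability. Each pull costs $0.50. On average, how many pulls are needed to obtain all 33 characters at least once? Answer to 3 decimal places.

After k distinct characters have appeared, the next pull gives a new one with probability (33-k)/33, so the expected wait for the (k+1)-th is 33/(33-k).
E[T] = 33/33 + 33/32 + 33/31 + ... + 33/2 + 33/1 = 33·H_{33}.
H_{33} = 4.0888, so E[T] = 134.9303.

134.930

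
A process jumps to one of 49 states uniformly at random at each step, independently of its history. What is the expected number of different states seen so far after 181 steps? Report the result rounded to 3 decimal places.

For each state, P(seen in 181 steps) = 1 - (48/49)^181 = 0.9761.
By linearity of expectation, E[distinct seen] = 49·(1 - (48/49)^181) = 47.8268.

47.827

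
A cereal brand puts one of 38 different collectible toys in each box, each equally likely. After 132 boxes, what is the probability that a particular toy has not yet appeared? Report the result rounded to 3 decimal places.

0.030

On each box the fixed toy fails to appear with probability 37/38.
P(still missing after 132) = (37/38)^132 = 0.0296.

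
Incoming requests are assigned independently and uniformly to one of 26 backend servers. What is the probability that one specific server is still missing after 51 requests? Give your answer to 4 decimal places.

0.1353

On each request the fixed server fails to appear with probability 25/26.
P(still missing after 51) = (25/26)^51 = 0.13530.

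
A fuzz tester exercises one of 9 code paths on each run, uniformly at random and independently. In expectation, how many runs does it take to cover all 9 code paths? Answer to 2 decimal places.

25.46

The wait to go from k to k+1 distinct code paths is geometric with mean 9/(9-k).
E[T] = 9/9 + 9/8 + 9/7 + ... + 9/2 + 9/1 = 9·H_{9}.
H_{9} = 2.829, so E[T] = 25.461.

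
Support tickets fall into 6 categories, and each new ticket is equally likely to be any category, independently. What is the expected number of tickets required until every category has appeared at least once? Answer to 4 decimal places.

14.7000

Split into phases: going from k distinct to k+1 distinct takes on average 6/(6-k) tickets.
E[T] = 6/6 + 6/5 + 6/4 + 6/3 + 6/2 + 6/1 = 6·H_{6}.
H_{6} = 2.45000, so E[T] = 14.70000.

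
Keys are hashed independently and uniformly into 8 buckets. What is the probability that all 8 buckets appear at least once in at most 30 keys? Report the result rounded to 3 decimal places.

By inclusion–exclusion over which buckets are missing,
P(all seen) = Σ_{j=0}^{8} (-1)^j C(8,j)((8-j)/8)^30
= 1.0000 - 0.1457 + 0.0050 - 0.0000 + 0.0000 - 0.0000 + 0.0000 - 0.0000 + 0.0000
= 0.8593.

0.859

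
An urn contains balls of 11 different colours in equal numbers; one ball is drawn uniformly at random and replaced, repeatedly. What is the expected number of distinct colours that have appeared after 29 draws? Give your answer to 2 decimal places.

For each colour, P(seen in 29 draws) = 1 - (10/11)^29 = 0.937.
By linearity of expectation, E[distinct seen] = 11·(1 - (10/11)^29) = 10.307.

10.31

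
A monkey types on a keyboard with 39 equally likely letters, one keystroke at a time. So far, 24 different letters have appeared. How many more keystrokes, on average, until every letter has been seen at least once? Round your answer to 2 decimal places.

129.41

With k distinct letters already seen, the next new one takes an expected 39/(39-k) keystrokes.
Sum over k = 24,...,38: E = 39/15 + 39/14 + 39/13 + ... + 39/2 + 39/1 = 129.411.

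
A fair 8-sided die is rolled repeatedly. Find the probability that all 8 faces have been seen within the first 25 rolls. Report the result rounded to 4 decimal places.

0.7366

Let A_i be the event that face i is missing after 25 rolls. By inclusion–exclusion on the A_i,
P(all seen) = Σ_{j=0}^{8} (-1)^j C(8,j)((8-j)/8)^25
= 1.00000 - 0.28398 + 0.02107 - 0.00044 + 0.00000 - 0.00000 + 0.00000 - 0.00000 + 0.00000
= 0.73665.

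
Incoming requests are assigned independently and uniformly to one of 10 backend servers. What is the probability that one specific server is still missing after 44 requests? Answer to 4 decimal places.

Each request misses the fixed server with probability (10-1)/10 = 9/10, independently.
P(still missing after 44) = (9/10)^44 = 0.00970.

0.0097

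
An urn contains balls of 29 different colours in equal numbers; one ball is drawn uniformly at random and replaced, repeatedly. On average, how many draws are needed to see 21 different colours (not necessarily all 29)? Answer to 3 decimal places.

Going from k to k+1 distinct takes a geometric number of draws with mean 29/(29-k).
Sum over k = 0,...,20: E = 29/29 + 29/28 + 29/27 + ... + 29/10 + 29/9 = 36.0701.

36.070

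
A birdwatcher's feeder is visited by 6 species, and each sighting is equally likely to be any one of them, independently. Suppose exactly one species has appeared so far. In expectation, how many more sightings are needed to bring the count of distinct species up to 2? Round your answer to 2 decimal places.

From k distinct to k+1 distinct takes on average 6/(6-k) sightings.
Only the k = 1 term is needed: E = 6/5 = 1.200.

1.20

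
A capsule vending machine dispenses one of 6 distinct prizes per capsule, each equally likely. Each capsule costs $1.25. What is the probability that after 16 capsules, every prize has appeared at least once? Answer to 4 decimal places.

By inclusion–exclusion over which prizes are missing,
P(all seen) = Σ_{j=0}^{6} (-1)^j C(6,j)((6-j)/6)^16
= 1.00000 - 0.32453 + 0.02284 - 0.00031 + 0.00000 - 0.00000 + 0.00000
= 0.69800.

0.6980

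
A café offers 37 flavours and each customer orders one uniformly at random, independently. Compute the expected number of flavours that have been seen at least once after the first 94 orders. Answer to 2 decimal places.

34.18

For each flavour, P(seen in 94 orders) = 1 - (36/37)^94 = 0.924.
By linearity of expectation, E[distinct seen] = 37·(1 - (36/37)^94) = 34.184.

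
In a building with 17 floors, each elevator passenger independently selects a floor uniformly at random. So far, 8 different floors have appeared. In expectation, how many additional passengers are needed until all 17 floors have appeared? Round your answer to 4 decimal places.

From k distinct to k+1 distinct takes on average 17/(17-k) passengers.
Sum over k = 8,...,16: E = 17/9 + 17/8 + 17/7 + ... + 17/2 + 17/1 = 48.09246.

48.0925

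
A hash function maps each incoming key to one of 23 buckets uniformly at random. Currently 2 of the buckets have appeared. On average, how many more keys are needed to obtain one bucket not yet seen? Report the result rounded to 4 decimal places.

1.0952

The number of keys until the next new bucket is geometric with success probability 21/23, so its mean is 23/21.
E = 23/21 = 1.09524.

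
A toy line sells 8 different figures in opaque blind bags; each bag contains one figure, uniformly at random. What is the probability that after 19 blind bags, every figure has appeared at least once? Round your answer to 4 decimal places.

0.4783

Let A_i be the event that figure i is missing after 19 blind bags. By inclusion–exclusion on the A_i,
P(all seen) = Σ_{j=0}^{8} (-1)^j C(8,j)((8-j)/8)^19
= 1.00000 - 0.63277 + 0.11839 - 0.00741 + 0.00013 - 0.00000 + 0.00000 - 0.00000 + 0.00000
= 0.47835.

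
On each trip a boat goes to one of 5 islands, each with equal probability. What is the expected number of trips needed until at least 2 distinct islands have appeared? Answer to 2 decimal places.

2.25

Going from k to k+1 distinct takes a geometric number of trips with mean 5/(5-k).
Sum over k = 0,...,1: E = 5/5 + 5/4 = 2.250.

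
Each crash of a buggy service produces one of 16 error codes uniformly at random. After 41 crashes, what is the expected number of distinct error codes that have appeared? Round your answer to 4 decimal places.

14.8651

For each error code, P(seen in 41 crashes) = 1 - (15/16)^41 = 0.92907.
By linearity of expectation, E[distinct seen] = 16·(1 - (15/16)^41) = 14.86514.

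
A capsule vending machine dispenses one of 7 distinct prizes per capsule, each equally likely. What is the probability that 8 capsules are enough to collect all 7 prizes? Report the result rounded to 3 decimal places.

0.024

By inclusion–exclusion over which prizes are missing,
P(all seen) = Σ_{j=0}^{7} (-1)^j C(7,j)((7-j)/7)^8
= 1.0000 - 2.0395 + 1.4230 - 0.3979 + 0.0398 - 0.0009 + 0.0000 - 0.0000
= 0.0245.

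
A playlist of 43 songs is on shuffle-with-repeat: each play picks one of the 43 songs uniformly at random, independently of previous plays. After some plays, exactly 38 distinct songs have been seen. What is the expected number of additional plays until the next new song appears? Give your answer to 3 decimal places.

8.600

Each play yields a new song with probability (43-38)/43 = 5/43, so the wait is geometric with mean 43/5.
E = 43/5 = 8.6000.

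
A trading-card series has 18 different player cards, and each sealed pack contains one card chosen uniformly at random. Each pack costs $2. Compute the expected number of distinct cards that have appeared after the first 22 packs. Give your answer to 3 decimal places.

For each card, P(seen in 22 packs) = 1 - (17/18)^22 = 0.7156.
By linearity of expectation, E[distinct seen] = 18·(1 - (17/18)^22) = 12.8814.

12.881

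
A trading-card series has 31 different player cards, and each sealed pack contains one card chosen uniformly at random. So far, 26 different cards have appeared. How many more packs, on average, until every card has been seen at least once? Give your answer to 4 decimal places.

70.7833

With k distinct cards already seen, the next new one takes an expected 31/(31-k) packs.
Sum over k = 26,...,30: E = 31/5 + 31/4 + 31/3 + 31/2 + 31/1 = 70.78333.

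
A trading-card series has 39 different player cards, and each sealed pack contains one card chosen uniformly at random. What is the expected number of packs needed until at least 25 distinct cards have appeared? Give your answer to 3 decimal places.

Going from k to k+1 distinct takes a geometric number of packs with mean 39/(39-k).
Sum over k = 0,...,24: E = 39/39 + 39/38 + 39/37 + ... + 39/16 + 39/15 = 39.0772.

39.077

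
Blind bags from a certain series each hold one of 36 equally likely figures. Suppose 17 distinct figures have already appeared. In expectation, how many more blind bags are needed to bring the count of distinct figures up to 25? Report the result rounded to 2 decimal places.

From k distinct to k+1 distinct takes on average 36/(36-k) blind bags.
Sum over k = 17,...,24: E = 36/19 + 36/18 + 36/17 + ... + 36/13 + 36/12 = 19.003.

19.00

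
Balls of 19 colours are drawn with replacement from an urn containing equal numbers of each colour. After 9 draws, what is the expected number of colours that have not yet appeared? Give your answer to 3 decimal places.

11.679

For each colour, P(unseen after 9) = (18/19)^9 = 0.6147.
By linearity of expectation, E[unseen] = 19·(18/19)^9 = 11.6795.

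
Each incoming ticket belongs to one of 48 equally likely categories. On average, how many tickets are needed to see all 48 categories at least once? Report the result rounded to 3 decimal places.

The wait to go from k to k+1 distinct categories is geometric with mean 48/(48-k).
E[T] = 48/48 + 48/47 + 48/46 + ... + 48/2 + 48/1 = 48·H_{48}.
H_{48} = 4.4588, so E[T] = 214.0223.

214.022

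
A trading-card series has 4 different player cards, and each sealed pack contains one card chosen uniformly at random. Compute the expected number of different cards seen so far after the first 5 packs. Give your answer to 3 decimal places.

3.051

For each card, P(seen in 5 packs) = 1 - (3/4)^5 = 0.7627.
By linearity of expectation, E[distinct seen] = 4·(1 - (3/4)^5) = 3.0508.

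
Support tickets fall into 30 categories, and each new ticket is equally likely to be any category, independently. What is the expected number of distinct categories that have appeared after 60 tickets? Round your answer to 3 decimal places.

26.076

For each category, P(seen in 60 tickets) = 1 - (29/30)^60 = 0.8692.
By linearity of expectation, E[distinct seen] = 30·(1 - (29/30)^60) = 26.0760.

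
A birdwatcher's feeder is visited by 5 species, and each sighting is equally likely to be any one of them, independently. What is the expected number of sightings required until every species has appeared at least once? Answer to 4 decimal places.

After k distinct species have appeared, the next sighting gives a new one with probability (5-k)/5, so the expected wait for the (k+1)-th is 5/(5-k).
E[T] = 5/5 + 5/4 + 5/3 + 5/2 + 5/1 = 5·H_{5}.
H_{5} = 2.28333, so E[T] = 11.41667.

11.4167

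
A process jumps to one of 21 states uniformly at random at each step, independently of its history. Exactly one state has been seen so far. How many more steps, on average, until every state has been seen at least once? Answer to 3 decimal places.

With k distinct states already seen, the next new one takes an expected 21/(21-k) steps.
Sum over k = 1,...,20: E = 21/20 + 21/19 + 21/18 + ... + 21/2 + 21/1 = 75.5525.

75.553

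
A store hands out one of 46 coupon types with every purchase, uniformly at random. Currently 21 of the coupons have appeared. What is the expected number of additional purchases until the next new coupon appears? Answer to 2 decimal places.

1.84

Each purchase yields a new coupon with probability (46-21)/46 = 25/46, so the wait is geometric with mean 46/25.
E = 46/25 = 1.840.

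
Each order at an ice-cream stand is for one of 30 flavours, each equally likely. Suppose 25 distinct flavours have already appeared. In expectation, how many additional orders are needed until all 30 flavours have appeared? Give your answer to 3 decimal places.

With k distinct flavours already seen, the next new one takes an expected 30/(30-k) orders.
Sum over k = 25,...,29: E = 30/5 + 30/4 + 30/3 + 30/2 + 30/1 = 68.5000.

68.500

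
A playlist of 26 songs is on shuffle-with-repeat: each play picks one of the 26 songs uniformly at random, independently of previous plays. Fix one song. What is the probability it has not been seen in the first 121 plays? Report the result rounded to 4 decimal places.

0.0087

On each play the fixed song fails to appear with probability 25/26.
P(still missing after 121) = (25/26)^121 = 0.00869.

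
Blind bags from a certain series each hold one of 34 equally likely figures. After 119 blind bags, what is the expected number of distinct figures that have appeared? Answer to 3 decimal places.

For each figure, P(seen in 119 blind bags) = 1 - (33/34)^119 = 0.9713.
By linearity of expectation, E[distinct seen] = 34·(1 - (33/34)^119) = 33.0258.

33.026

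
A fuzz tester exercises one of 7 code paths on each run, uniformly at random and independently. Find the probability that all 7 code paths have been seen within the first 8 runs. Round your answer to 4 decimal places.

0.0245

Let A_i be the event that code path i is missing after 8 runs. By inclusion–exclusion on the A_i,
P(all seen) = Σ_{j=0}^{7} (-1)^j C(7,j)((7-j)/7)^8
= 1.00000 - 2.03950 + 1.42297 - 0.39789 + 0.03983 - 0.00093 + 0.00000 - 0.00000
= 0.02448.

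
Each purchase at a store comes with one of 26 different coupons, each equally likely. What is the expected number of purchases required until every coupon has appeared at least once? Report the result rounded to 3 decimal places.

The wait to go from k to k+1 distinct coupons is geometric with mean 26/(26-k).
E[T] = 26/26 + 26/25 + 26/24 + ... + 26/2 + 26/1 = 26·H_{26}.
H_{26} = 3.8544, so E[T] = 100.2149.

100.215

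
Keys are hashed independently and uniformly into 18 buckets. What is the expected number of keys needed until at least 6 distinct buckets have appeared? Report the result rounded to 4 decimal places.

With k distinct buckets already seen, the next new one arrives after an expected 18/(18-k) keys.
Sum over k = 0,...,5: E = 18/18 + 18/17 + 18/16 + 18/15 + 18/14 + 18/13 = 7.05415.

7.0542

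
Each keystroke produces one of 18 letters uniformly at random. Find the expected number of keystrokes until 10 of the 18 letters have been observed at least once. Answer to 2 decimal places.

With k distinct letters already seen, the next new one arrives after an expected 18/(18-k) keystrokes.
Sum over k = 0,...,9: E = 18/18 + 18/17 + 18/16 + ... + 18/10 + 18/9 = 13.991.

13.99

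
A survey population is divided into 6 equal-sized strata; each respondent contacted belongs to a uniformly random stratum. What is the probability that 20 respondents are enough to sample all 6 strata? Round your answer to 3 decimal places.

Let A_i be the event that stratum i is missing after 20 respondents. By inclusion–exclusion on the A_i,
P(all seen) = Σ_{j=0}^{6} (-1)^j C(6,j)((6-j)/6)^20
= 1.0000 - 0.1565 + 0.0045 - 0.0000 + 0.0000 - 0.0000 + 0.0000
= 0.8480.

0.848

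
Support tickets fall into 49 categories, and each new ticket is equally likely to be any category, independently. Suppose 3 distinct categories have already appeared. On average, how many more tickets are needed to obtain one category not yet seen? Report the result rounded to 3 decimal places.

1.065

Each ticket yields a new category with probability (49-3)/49 = 46/49, so the wait is geometric with mean 49/46.
E = 49/46 = 1.0652.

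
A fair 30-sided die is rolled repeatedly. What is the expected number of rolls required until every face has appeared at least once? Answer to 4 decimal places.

The wait to go from k to k+1 distinct faces is geometric with mean 30/(30-k).
E[T] = 30/30 + 30/29 + 30/28 + ... + 30/2 + 30/1 = 30·H_{30}.
H_{30} = 3.99499, so E[T] = 119.84961.

119.8496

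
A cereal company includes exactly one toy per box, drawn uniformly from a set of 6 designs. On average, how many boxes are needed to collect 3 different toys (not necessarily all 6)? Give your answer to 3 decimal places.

Going from k to k+1 distinct takes a geometric number of boxes with mean 6/(6-k).
Sum over k = 0,...,2: E = 6/6 + 6/5 + 6/4 = 3.7000.

3.700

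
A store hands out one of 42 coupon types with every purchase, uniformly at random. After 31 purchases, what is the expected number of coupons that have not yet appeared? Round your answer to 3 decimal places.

19.899

For each coupon, P(unseen after 31) = (41/42)^31 = 0.4738.
By linearity of expectation, E[unseen] = 42·(41/42)^31 = 19.8985.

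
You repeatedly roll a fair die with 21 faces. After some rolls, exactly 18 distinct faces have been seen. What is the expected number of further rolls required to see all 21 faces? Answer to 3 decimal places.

From k distinct to k+1 distinct takes on average 21/(21-k) rolls.
Sum over k = 18,...,20: E = 21/3 + 21/2 + 21/1 = 38.5000.

38.500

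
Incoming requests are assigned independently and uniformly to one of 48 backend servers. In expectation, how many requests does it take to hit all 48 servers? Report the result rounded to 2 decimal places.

The wait to go from k to k+1 distinct servers is geometric with mean 48/(48-k).
E[T] = 48/48 + 48/47 + 48/46 + ... + 48/2 + 48/1 = 48·H_{48}.
H_{48} = 4.459, so E[T] = 214.022.

214.02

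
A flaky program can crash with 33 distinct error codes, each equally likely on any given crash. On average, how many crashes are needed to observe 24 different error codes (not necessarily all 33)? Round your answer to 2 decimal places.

41.57

Going from k to k+1 distinct takes a geometric number of crashes with mean 33/(33-k).
Sum over k = 0,...,23: E = 33/33 + 33/32 + 33/31 + ... + 33/11 + 33/10 = 41.574.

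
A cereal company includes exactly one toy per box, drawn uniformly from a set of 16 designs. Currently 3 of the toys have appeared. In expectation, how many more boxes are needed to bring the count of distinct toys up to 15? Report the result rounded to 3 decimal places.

34.882

From k distinct to k+1 distinct takes on average 16/(16-k) boxes.
Sum over k = 3,...,14: E = 16/13 + 16/12 + 16/11 + ... + 16/3 + 16/2 = 34.8821.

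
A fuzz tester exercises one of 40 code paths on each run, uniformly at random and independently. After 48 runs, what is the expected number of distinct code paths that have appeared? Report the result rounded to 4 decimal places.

28.1346

For each code path, P(seen in 48 runs) = 1 - (39/40)^48 = 0.70337.
By linearity of expectation, E[distinct seen] = 40·(1 - (39/40)^48) = 28.13462.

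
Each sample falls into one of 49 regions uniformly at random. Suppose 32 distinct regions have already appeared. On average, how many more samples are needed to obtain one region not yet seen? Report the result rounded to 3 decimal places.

2.882

The number of samples until the next new region is geometric with success probability 17/49, so its mean is 49/17.
E = 49/17 = 2.8824.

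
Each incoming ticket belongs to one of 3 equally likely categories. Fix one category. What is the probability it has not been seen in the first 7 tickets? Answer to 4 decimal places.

Each ticket misses the fixed category with probability (3-1)/3 = 2/3, independently.
P(still missing after 7) = (2/3)^7 = 0.05853.

0.0585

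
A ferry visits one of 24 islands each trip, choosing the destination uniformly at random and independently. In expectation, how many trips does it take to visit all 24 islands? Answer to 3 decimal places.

90.623

The wait to go from k to k+1 distinct islands is geometric with mean 24/(24-k).
E[T] = 24/24 + 24/23 + 24/22 + ... + 24/2 + 24/1 = 24·H_{24}.
H_{24} = 3.7760, so E[T] = 90.6230.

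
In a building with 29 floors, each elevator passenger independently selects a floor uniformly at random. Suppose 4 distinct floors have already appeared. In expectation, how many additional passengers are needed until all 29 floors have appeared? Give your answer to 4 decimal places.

110.6628

The wait to go from k to k+1 distinct floors is geometric with mean 29/(29-k).
Sum over k = 4,...,28: E = 29/25 + 29/24 + 29/23 + ... + 29/2 + 29/1 = 110.66279.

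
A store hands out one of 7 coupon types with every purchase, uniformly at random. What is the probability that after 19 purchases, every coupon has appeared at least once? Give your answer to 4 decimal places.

Let A_i be the event that coupon i is missing after 19 purchases. By inclusion–exclusion on the A_i,
P(all seen) = Σ_{j=0}^{7} (-1)^j C(7,j)((7-j)/7)^19
= 1.00000 - 0.37420 + 0.03514 - 0.00084 + 0.00000 - 0.00000 + 0.00000 - 0.00000
= 0.66009.

0.6601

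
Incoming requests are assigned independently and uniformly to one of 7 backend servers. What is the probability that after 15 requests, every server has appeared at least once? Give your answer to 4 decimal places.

By inclusion–exclusion over which servers are missing,
P(all seen) = Σ_{j=0}^{7} (-1)^j C(7,j)((7-j)/7)^15
= 1.00000 - 0.69326 + 0.13499 - 0.00792 + 0.00011 - 0.00000 + 0.00000 - 0.00000
= 0.43392.

0.4339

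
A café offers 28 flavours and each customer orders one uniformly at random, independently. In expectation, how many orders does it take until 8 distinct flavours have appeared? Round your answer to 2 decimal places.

Going from k to k+1 distinct takes a geometric number of orders with mean 28/(28-k).
Sum over k = 0,...,7: E = 28/28 + 28/27 + 28/26 + ... + 28/22 + 28/21 = 9.224.

9.22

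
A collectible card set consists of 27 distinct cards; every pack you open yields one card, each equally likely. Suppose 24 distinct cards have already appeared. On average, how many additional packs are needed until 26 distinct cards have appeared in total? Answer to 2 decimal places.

The wait to go from k to k+1 distinct cards is geometric with mean 27/(27-k).
Sum over k = 24,...,25: E = 27/3 + 27/2 = 22.500.

22.50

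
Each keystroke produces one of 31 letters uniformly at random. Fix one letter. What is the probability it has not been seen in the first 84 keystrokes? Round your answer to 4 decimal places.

0.0637

On each keystroke the fixed letter fails to appear with probability 30/31.
P(still missing after 84) = (30/31)^84 = 0.06365.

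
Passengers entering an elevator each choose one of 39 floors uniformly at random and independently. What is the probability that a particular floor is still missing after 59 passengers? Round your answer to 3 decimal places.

0.216

On each passenger the fixed floor fails to appear with probability 38/39.
P(still missing after 59) = (38/39)^59 = 0.2160.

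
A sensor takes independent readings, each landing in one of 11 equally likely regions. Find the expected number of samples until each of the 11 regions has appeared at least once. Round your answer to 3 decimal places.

33.219

Split into phases: going from k distinct to k+1 distinct takes on average 11/(11-k) samples.
E[T] = 11/11 + 11/10 + 11/9 + ... + 11/2 + 11/1 = 11·H_{11}.
H_{11} = 3.0199, so E[T] = 33.2187.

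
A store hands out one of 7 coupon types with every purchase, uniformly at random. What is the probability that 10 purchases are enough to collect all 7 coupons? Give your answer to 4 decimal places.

0.1049

Let A_i be the event that coupon i is missing after 10 purchases. By inclusion–exclusion on the A_i,
P(all seen) = Σ_{j=0}^{7} (-1)^j C(7,j)((7-j)/7)^10
= 1.00000 - 1.49841 + 0.72600 - 0.12992 + 0.00732 - 0.00008 + 0.00000 - 0.00000
= 0.10491.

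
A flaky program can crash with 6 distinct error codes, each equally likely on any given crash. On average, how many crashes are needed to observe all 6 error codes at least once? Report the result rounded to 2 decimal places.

14.70

Split into phases: going from k distinct to k+1 distinct takes on average 6/(6-k) crashes.
E[T] = 6/6 + 6/5 + 6/4 + 6/3 + 6/2 + 6/1 = 6·H_{6}.
H_{6} = 2.450, so E[T] = 14.700.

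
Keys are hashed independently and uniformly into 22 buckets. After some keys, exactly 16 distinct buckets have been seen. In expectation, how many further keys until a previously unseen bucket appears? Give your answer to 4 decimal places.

3.6667

Each key yields a new bucket with probability (22-16)/22 = 6/22, so the wait is geometric with mean 22/6.
E = 22/6 = 3.66667.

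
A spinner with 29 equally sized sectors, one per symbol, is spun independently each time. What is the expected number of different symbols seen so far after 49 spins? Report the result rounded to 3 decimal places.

23.804

For each symbol, P(seen in 49 spins) = 1 - (28/29)^49 = 0.8208.
By linearity of expectation, E[distinct seen] = 29·(1 - (28/29)^49) = 23.8044.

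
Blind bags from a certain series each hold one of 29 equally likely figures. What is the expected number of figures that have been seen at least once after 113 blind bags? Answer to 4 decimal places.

28.4501

For each figure, P(seen in 113 blind bags) = 1 - (28/29)^113 = 0.98104.
By linearity of expectation, E[distinct seen] = 29·(1 - (28/29)^113) = 28.45010.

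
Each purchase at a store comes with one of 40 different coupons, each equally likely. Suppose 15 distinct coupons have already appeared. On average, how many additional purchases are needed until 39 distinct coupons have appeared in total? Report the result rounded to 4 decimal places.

The wait to go from k to k+1 distinct coupons is geometric with mean 40/(40-k).
Sum over k = 15,...,38: E = 40/25 + 40/24 + 40/23 + ... + 40/3 + 40/2 = 112.63833.

112.6383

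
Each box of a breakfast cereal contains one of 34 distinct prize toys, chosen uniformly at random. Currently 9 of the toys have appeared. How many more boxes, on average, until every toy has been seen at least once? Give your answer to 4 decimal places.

129.7426

With k distinct toys already seen, the next new one takes an expected 34/(34-k) boxes.
Sum over k = 9,...,33: E = 34/25 + 34/24 + 34/23 + ... + 34/2 + 34/1 = 129.74258.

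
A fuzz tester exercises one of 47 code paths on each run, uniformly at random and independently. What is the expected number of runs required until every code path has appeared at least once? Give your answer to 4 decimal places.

Split into phases: going from k distinct to k+1 distinct takes on average 47/(47-k) runs.
E[T] = 47/47 + 47/46 + 47/45 + ... + 47/2 + 47/1 = 47·H_{47}.
H_{47} = 4.43796, so E[T] = 208.58430.

208.5843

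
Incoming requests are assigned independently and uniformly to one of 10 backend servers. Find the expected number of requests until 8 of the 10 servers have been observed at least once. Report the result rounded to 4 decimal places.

Going from k to k+1 distinct takes a geometric number of requests with mean 10/(10-k).
Sum over k = 0,...,7: E = 10/10 + 10/9 + 10/8 + ... + 10/4 + 10/3 = 14.28968.

14.2897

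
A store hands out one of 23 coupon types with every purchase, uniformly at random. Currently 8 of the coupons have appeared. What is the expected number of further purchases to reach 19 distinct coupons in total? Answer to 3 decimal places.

With k distinct coupons already seen, the next new one takes an expected 23/(23-k) purchases.
Sum over k = 8,...,18: E = 23/15 + 23/14 + 23/13 + ... + 23/6 + 23/5 = 28.4026.

28.403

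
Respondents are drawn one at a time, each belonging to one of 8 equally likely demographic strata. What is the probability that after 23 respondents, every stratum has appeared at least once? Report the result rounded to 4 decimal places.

Let A_i be the event that stratum i is missing after 23 respondents. By inclusion–exclusion on the A_i,
P(all seen) = Σ_{j=0}^{8} (-1)^j C(8,j)((8-j)/8)^23
= 1.00000 - 0.37092 + 0.03746 - 0.00113 + 0.00001 - 0.00000 + 0.00000 - 0.00000 + 0.00000
= 0.66542.

0.6654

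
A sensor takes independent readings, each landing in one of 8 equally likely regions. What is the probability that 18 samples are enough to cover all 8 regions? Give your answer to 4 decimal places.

0.4231

By inclusion–exclusion over which regions are missing,
P(all seen) = Σ_{j=0}^{8} (-1)^j C(8,j)((8-j)/8)^18
= 1.00000 - 0.72316 + 0.15786 - 0.01186 + 0.00027 - 0.00000 + 0.00000 - 0.00000 + 0.00000
= 0.42310.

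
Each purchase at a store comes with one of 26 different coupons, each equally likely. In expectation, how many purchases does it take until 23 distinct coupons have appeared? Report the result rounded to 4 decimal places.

52.5482

Going from k to k+1 distinct takes a geometric number of purchases with mean 26/(26-k).
Sum over k = 0,...,22: E = 26/26 + 26/25 + 26/24 + ... + 26/5 + 26/4 = 52.54825.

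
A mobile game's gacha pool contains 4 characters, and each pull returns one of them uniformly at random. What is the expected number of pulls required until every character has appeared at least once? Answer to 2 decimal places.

The wait to go from k to k+1 distinct characters is geometric with mean 4/(4-k).
E[T] = 4/4 + 4/3 + 4/2 + 4/1 = 4·H_{4}.
H_{4} = 2.083, so E[T] = 8.333.

8.33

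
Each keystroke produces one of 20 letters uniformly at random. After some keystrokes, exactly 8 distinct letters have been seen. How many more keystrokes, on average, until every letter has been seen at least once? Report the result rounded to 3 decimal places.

62.064

The wait to go from k to k+1 distinct letters is geometric with mean 20/(20-k).
Sum over k = 8,...,19: E = 20/12 + 20/11 + 20/10 + ... + 20/2 + 20/1 = 62.0642.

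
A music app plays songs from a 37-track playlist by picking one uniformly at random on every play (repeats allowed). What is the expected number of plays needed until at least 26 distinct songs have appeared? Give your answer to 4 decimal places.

43.7232

With k distinct songs already seen, the next new one arrives after an expected 37/(37-k) plays.
Sum over k = 0,...,25: E = 37/37 + 37/36 + 37/35 + ... + 37/13 + 37/12 = 43.72323.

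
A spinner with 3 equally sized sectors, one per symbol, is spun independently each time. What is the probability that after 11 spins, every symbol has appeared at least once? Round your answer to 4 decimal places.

By inclusion–exclusion over which symbols are missing,
P(all seen) = Σ_{j=0}^{3} (-1)^j C(3,j)((3-j)/3)^11
= 1.00000 - 0.03468 + 0.00002 - 0.00000
= 0.96533.

0.9653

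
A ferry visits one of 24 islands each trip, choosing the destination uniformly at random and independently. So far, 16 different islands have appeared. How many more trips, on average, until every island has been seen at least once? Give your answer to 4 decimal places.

65.2286

From k distinct to k+1 distinct takes on average 24/(24-k) trips.
Sum over k = 16,...,23: E = 24/8 + 24/7 + 24/6 + ... + 24/2 + 24/1 = 65.22857.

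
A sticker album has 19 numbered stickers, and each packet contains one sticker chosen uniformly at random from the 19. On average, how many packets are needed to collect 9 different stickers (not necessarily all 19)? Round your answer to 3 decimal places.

11.757

Going from k to k+1 distinct takes a geometric number of packets with mean 19/(19-k).
Sum over k = 0,...,8: E = 19/19 + 19/18 + 19/17 + ... + 19/12 + 19/11 = 11.7567.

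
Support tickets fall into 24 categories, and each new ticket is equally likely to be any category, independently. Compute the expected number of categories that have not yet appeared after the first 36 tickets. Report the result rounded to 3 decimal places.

5.186

For each category, P(unseen after 36) = (23/24)^36 = 0.2161.
By linearity of expectation, E[unseen] = 24·(23/24)^36 = 5.1857.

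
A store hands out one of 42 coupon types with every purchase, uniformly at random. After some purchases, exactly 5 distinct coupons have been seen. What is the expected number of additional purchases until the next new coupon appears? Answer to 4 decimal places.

The number of purchases until the next new coupon is geometric with success probability 37/42, so its mean is 42/37.
E = 42/37 = 1.13514.

1.1351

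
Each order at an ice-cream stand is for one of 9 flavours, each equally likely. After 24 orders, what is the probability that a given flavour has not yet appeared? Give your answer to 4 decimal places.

On each order the fixed flavour fails to appear with probability 8/9.
P(still missing after 24) = (8/9)^24 = 0.05920.

0.0592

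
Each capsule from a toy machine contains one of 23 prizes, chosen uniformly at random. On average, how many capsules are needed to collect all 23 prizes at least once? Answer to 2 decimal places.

85.89

After k distinct prizes have appeared, the next capsule gives a new one with probability (23-k)/23, so the expected wait for the (k+1)-th is 23/(23-k).
E[T] = 23/23 + 23/22 + 23/21 + ... + 23/2 + 23/1 = 23·H_{23}.
H_{23} = 3.734, so E[T] = 85.889.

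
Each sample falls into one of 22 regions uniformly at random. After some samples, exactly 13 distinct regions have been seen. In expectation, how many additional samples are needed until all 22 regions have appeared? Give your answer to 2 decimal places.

62.24

With k distinct regions already seen, the next new one takes an expected 22/(22-k) samples.
Sum over k = 13,...,21: E = 22/9 + 22/8 + 22/7 + ... + 22/2 + 22/1 = 62.237.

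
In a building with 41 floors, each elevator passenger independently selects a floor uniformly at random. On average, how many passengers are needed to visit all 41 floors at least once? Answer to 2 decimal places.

After k distinct floors have appeared, the next passenger gives a new one with probability (41-k)/41, so the expected wait for the (k+1)-th is 41/(41-k).
E[T] = 41/41 + 41/40 + 41/39 + ... + 41/2 + 41/1 = 41·H_{41}.
H_{41} = 4.303, so E[T] = 176.420.

176.42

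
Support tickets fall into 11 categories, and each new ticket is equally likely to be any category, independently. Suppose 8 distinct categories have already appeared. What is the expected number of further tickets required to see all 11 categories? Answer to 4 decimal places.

20.1667

With k distinct categories already seen, the next new one takes an expected 11/(11-k) tickets.
Sum over k = 8,...,10: E = 11/3 + 11/2 + 11/1 = 20.16667.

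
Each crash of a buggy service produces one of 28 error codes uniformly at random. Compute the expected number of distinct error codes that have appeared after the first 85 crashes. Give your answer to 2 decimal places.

26.73

For each error code, P(seen in 85 crashes) = 1 - (27/28)^85 = 0.955.
By linearity of expectation, E[distinct seen] = 28·(1 - (27/28)^85) = 26.728.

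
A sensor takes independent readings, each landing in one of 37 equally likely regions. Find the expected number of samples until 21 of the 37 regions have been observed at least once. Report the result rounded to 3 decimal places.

30.372

Going from k to k+1 distinct takes a geometric number of samples with mean 37/(37-k).
Sum over k = 0,...,20: E = 37/37 + 37/36 + 37/35 + ... + 37/18 + 37/17 = 30.3717.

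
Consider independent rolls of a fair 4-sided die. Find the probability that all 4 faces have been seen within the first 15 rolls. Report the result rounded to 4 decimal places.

Let A_i be the event that face i is missing after 15 rolls. By inclusion–exclusion on the A_i,
P(all seen) = Σ_{j=0}^{4} (-1)^j C(4,j)((4-j)/4)^15
= 1.00000 - 0.05345 + 0.00018 - 0.00000 + 0.00000
= 0.94673.

0.9467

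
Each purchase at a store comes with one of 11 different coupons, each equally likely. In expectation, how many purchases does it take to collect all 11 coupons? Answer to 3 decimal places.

33.219

After k distinct coupons have appeared, the next purchase gives a new one with probability (11-k)/11, so the expected wait for the (k+1)-th is 11/(11-k).
E[T] = 11/11 + 11/10 + 11/9 + ... + 11/2 + 11/1 = 11·H_{11}.
H_{11} = 3.0199, so E[T] = 33.2187.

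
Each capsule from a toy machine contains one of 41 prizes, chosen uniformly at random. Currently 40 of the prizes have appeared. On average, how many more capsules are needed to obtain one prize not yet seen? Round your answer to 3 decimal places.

The number of capsules until the next new prize is geometric with success probability 1/41, so its mean is 41/1.
E = 41/1 = 41.0000.

41.000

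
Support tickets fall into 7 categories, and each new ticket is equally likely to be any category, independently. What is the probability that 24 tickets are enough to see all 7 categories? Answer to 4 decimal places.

0.8334

Let A_i be the event that category i is missing after 24 tickets. By inclusion–exclusion on the A_i,
P(all seen) = Σ_{j=0}^{7} (-1)^j C(7,j)((7-j)/7)^24
= 1.00000 - 0.17313 + 0.00653 - 0.00005 + 0.00000 - 0.00000 + 0.00000 - 0.00000
= 0.83335.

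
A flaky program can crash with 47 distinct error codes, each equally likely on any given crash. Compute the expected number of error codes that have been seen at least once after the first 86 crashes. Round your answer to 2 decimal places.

For each error code, P(seen in 86 crashes) = 1 - (46/47)^86 = 0.843.
By linearity of expectation, E[distinct seen] = 47·(1 - (46/47)^86) = 39.606.

39.61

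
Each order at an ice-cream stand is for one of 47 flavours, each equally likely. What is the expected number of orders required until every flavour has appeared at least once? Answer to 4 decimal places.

208.5843

The wait to go from k to k+1 distinct flavours is geometric with mean 47/(47-k).
E[T] = 47/47 + 47/46 + 47/45 + ... + 47/2 + 47/1 = 47·H_{47}.
H_{47} = 4.43796, so E[T] = 208.58430.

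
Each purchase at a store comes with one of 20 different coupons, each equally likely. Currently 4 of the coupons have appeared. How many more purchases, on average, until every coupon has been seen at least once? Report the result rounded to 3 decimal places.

67.615

The wait to go from k to k+1 distinct coupons is geometric with mean 20/(20-k).
Sum over k = 4,...,19: E = 20/16 + 20/15 + 20/14 + ... + 20/2 + 20/1 = 67.6146.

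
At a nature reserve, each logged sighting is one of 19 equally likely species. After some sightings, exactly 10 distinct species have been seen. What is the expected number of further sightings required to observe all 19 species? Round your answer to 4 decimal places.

With k distinct species already seen, the next new one takes an expected 19/(19-k) sightings.
Sum over k = 10,...,18: E = 19/9 + 19/8 + 19/7 + ... + 19/2 + 19/1 = 53.75040.

53.7504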